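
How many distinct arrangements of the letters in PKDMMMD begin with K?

60

With the first slot taken by K, it remains to arrange the other 6 letters (PDMMMD).
Those 6 letters have D appearing twice and M appearing 3 times, giving (6)!/(3!·2!) = 60.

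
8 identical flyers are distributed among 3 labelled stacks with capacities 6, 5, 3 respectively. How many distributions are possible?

21

Without the upper bounds there are C(10,2) = 45 ways to split 8 among 3 stacks.
Subtract solutions that violate a single cap (substitute x_i' = x_i − (cap_i+1)): x_1 ≥ 7 gives C(3,2) = 3; x_2 ≥ 6 gives C(4,2) = 6; x_3 ≥ 4 gives C(6,2) = 15. Together 24.
No two caps can be exceeded simultaneously, so the pair terms are all 0.
By inclusion–exclusion the count is 45 − 24 + 0 = 21.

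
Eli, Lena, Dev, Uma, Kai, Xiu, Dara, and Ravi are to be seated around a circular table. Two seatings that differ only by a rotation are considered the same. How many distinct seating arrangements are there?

Seat Eli anywhere (absorbing the rotational symmetry), then permute the other 7: (7)! = 5040.

5040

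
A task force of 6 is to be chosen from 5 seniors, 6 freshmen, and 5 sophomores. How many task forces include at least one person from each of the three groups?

Total 6-person selections from all 16: C(16,6) = 8008.
Subtract selections that omit an entire group: no seniors → C(11,6) = 462; no freshmen → C(10,6) = 210; no sophomores → C(11,6) = 462.
Add back selections omitting two groups (i.e. drawn from a single group): C(5,6) + C(6,6) + C(5,6) = 1.
By inclusion–exclusion: 8008 − 1134 + 1 = 6875.

6875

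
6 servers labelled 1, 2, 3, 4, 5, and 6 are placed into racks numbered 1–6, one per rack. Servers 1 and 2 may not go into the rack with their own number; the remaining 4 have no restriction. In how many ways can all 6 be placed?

Let Aᵢ (for i ∈ {1, 2}) be the placements that put server i in its forbidden rack. Any j of these fix j positions, leaving (6−j)! ways to fill the rest, and there are C(2,j) ways to pick which j.
By inclusion–exclusion, the number of valid placements is Σ_{j=0}^{2} (−1)^j C(2,j)·(6−j)!.
Computing: 720 − 240 + 24 = 504.

504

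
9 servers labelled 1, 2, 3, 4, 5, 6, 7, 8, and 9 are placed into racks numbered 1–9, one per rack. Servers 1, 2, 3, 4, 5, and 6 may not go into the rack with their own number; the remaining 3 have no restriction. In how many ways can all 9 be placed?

Let Aᵢ (for 1 ≤ i ≤ 6) be the placements that put server i in its forbidden rack. Any j of these fix j positions, leaving (9−j)! ways to fill the rest, and there are C(6,j) ways to pick which j.
By inclusion–exclusion, the number of valid placements is Σ_{j=0}^{6} (−1)^j C(6,j)·(9−j)!.
Computing: 362880 − 241920 + 75600 − 14400 + 1800 − 144 + 6 = 183822.

183822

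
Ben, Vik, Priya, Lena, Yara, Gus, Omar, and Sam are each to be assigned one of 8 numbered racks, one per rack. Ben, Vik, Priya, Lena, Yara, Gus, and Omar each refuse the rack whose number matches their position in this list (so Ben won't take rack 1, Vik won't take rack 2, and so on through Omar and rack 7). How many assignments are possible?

Let Aᵢ (for 1 ≤ i ≤ 7) be the placements that put person i in their forbidden rack. Any j of these fix j positions, leaving (8−j)! ways to fill the rest, and there are C(7,j) ways to pick which j.
By inclusion–exclusion, the number of valid placements is Σ_{j=0}^{7} (−1)^j C(7,j)·(8−j)!.
Computing: 40320 − 35280 + 15120 − 4200 + 840 − 126 + 14 − 1 = 16687.

16687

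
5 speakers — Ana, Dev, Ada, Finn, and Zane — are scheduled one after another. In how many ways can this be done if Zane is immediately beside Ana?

Place the 3 others and the Zane-Ana pair as 4 objects in a line; the pair has 2 internal arrangements.
That gives 2 × 4! = 2 × 24 = 48.

48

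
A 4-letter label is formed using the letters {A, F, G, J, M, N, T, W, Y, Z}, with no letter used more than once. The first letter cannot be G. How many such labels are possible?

The first letter has 10−1 = 9 choices (anything except G).
The remaining 3 letters are filled from the other 9 symbols without repetition: 9 × 8 × 7 = 504.
Total: 9 × 504 = 4536.

4536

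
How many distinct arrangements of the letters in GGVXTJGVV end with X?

With the last slot taken by X, it remains to arrange the other 8 letters (GGVTJGVV).
Those 8 letters have G appearing 3 times and V appearing 3 times, giving (8)!/(3!·3!) = 1120.

1120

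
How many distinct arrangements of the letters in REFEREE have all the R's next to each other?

30

Treat the 2 copies of R as a single block. The multiset to arrange is then {RR, E, E, E, E, F}, 6 items in all.
That gives (6)!/(4!) = 30 arrangements.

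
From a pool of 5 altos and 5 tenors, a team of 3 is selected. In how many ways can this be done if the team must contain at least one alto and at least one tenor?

Total 3-person selections from all 10: C(10,3) = 120.
Subtract selections that omit an entire group: no altos → C(5,3) = 10; no tenors → C(5,3) = 10.
Both groups omitted at once is impossible, so 120 − 20 = 100.

100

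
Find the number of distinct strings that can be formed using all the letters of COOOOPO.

42

The 7 letters of COOOOPO have repeats: O appearing 5 times.
The number of distinct arrangements is 7!/(5!) = 5040/120 = 42.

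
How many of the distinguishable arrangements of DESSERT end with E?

Fix E in the last position and arrange the remaining 6 letters.
Those 6 letters have S appearing twice, giving (6)!/(2!) = 360.

360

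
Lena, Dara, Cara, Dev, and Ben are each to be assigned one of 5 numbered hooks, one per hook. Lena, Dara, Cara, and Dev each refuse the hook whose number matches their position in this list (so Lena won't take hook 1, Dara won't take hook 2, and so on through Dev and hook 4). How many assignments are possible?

Let Aᵢ (for 1 ≤ i ≤ 4) be the placements that put person i in their forbidden hook. Any j of these fix j positions, leaving (5−j)! ways to fill the rest, and there are C(4,j) ways to pick which j.
By inclusion–exclusion, the number of valid placements is Σ_{j=0}^{4} (−1)^j C(4,j)·(5−j)!.
Computing: 120 − 96 + 36 − 8 + 1 = 53.

53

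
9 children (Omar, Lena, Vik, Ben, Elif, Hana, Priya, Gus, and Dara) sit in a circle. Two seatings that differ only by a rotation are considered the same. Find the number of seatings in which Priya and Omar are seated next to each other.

Treat {Priya, Omar} as one unit (2 internal orders) and seat the resulting 8 units around the table: (7)! circular arrangements.
So 2 × (7)! = 2 × 5040 = 10080.

10080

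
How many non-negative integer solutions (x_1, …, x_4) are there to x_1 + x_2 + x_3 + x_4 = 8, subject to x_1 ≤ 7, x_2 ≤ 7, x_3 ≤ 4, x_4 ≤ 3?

108

By stars and bars, unrestricted non-negative solutions to x_1+…+x_4 = 8 number C(8+3,3) = 165.
Subtract solutions that violate a single cap (substitute x_i' = x_i − (cap_i+1)): x_1 ≥ 8 gives C(3,3) = 1; x_2 ≥ 8 gives C(3,3) = 1; x_3 ≥ 5 gives C(6,3) = 20; x_4 ≥ 4 gives C(7,3) = 35. Together 57.
No two caps can be exceeded simultaneously, so the pair terms are all 0.
By inclusion–exclusion the count is 165 − 57 + 0 = 108.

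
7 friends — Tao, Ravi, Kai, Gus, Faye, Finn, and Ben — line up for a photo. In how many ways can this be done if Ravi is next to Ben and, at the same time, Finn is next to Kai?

Treat {Ravi,Ben} as one block (2 orders) and {Finn,Kai} as another (2 orders).
That leaves 5 units to arrange: 2 × 2 × 5! = 4 × 120 = 480.

480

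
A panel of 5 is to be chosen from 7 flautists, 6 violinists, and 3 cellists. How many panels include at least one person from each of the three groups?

2730

Total 5-person selections from all 16: C(16,5) = 4368.
Subtract selections that omit an entire group: no flautists → C(9,5) = 126; no violinists → C(10,5) = 252; no cellists → C(13,5) = 1287.
Add back selections omitting two groups (i.e. drawn from a single group): C(7,5) + C(6,5) + C(3,5) = 27.
By inclusion–exclusion: 4368 − 1665 + 27 = 2730.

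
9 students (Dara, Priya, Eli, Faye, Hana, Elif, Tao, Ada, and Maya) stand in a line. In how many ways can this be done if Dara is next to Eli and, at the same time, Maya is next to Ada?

Treat {Dara,Eli} as one block (2 orders) and {Maya,Ada} as another (2 orders).
That leaves 7 units to arrange: 2 × 2 × 7! = 4 × 5040 = 20160.

20160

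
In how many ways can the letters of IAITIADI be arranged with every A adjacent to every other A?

Treat the 2 copies of A as a single block. The multiset to arrange is then {AA, D, I, I, I, I, T}, 7 items in all.
That gives (7)!/(4!) = 210 arrangements.

210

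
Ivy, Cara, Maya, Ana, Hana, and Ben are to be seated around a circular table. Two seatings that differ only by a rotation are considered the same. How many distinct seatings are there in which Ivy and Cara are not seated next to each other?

Without the restriction there are (5)! = 120 seatings.
Those with Ivy next to Cara: fuse the pair into one unit and seat 5 units around a circle — 2·(4)! = 48.
Subtracting, 120 − 48 = 72.

72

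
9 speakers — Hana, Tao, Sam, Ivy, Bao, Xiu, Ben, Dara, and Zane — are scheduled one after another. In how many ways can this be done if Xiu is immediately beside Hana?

Glue Xiu and Hana into one block (2 internal orders), leaving 8 units to arrange in a row.
So the count is 2·(8)! = 80640.

80640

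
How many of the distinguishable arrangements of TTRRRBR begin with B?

15

With the first slot taken by B, it remains to arrange the other 6 letters (TTRRRR).
Those 6 letters have R appearing 4 times and T appearing twice, giving (6)!/(4!·2!) = 15.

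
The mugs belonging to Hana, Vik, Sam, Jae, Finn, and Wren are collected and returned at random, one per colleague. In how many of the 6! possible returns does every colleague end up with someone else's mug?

This is the derangement count D_6: permutations of 6 items with no fixed point.
By inclusion–exclusion this is Σ_{j=0}^{6} (−1)^j C(6,j)·(6−j)!.
Computing: 720 − 720 + 360 − 120 + 30 − 6 + 1 = 265.

265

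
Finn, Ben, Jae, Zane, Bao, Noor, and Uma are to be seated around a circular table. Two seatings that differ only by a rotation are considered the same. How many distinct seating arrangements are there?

Seat Finn anywhere (absorbing the rotational symmetry), then permute the other 6: (6)! = 720.

720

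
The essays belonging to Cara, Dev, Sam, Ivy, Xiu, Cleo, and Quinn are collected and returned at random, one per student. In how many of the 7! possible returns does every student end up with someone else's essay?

1854

This is the derangement count D_7: permutations of 7 items with no fixed point.
By inclusion–exclusion this is Σ_{j=0}^{7} (−1)^j C(7,j)·(7−j)!.
Computing: 5040 − 5040 + 2520 − 840 + 210 − 42 + 7 − 1 = 1854.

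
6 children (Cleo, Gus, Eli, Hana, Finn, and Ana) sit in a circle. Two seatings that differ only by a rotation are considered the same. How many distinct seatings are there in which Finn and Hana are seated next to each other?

48

Treat {Finn, Hana} as one unit (2 internal orders) and seat the resulting 5 units around the table: (4)! circular arrangements.
So 2 × (4)! = 2 × 24 = 48.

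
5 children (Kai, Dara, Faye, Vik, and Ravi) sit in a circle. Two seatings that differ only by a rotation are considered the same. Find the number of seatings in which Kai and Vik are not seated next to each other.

12

All circular seatings of 5 people number (4)! = 24.
Those with Kai next to Vik: fuse the pair into one unit and seat 4 units around a circle — 2·(3)! = 12.
Subtracting, 24 − 12 = 12.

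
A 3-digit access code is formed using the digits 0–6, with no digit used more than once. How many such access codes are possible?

210

Choose and order 3 of the 7 symbols: the first digit has 7 options, the next 6, then 5.
7 × 6 × 5 = 210.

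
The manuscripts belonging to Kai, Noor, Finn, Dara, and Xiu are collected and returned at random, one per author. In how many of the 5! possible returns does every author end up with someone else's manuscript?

44

Count assignments avoiding every fixed point. For any j of the 5 authors fixed to their own manuscript, the other 5−j can be arranged in (5−j)! ways.
By inclusion–exclusion this is Σ_{j=0}^{5} (−1)^j C(5,j)·(5−j)!.
Computing: 120 − 120 + 60 − 20 + 5 − 1 = 44.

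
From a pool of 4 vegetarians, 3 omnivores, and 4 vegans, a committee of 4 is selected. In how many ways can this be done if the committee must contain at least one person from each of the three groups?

Unrestricted: C(11,4) = 330 ways to pick any 4 of the 11.
Subtract selections that omit an entire group: no vegetarians → C(7,4) = 35; no omnivores → C(8,4) = 70; no vegans → C(7,4) = 35.
Add back selections omitting two groups (i.e. drawn from a single group): C(4,4) + C(3,4) + C(4,4) = 2.
By inclusion–exclusion: 330 − 140 + 2 = 192.

192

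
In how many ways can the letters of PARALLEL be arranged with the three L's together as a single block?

Treat the 3 copies of L as a single block. The multiset to arrange is then {LLL, A, A, E, P, R}, 6 items in all.
That gives (6)!/(2!) = 360 arrangements.

360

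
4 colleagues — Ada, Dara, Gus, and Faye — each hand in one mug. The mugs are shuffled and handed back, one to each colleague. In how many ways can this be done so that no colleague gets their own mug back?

Let Aᵢ be the assignments in which colleague i gets their own mug. We want the size of the complement of A₁∪…∪A_4.
By inclusion–exclusion this is Σ_{j=0}^{4} (−1)^j C(4,j)·(4−j)!.
Computing: 24 − 24 + 12 − 4 + 1 = 9.

9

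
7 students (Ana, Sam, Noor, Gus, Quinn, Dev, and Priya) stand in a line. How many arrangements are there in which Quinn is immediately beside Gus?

Place the 5 others and the Quinn-Gus pair as 6 objects in a line; the pair has 2 internal arrangements.
That gives 2 × 6! = 2 × 720 = 1440.

1440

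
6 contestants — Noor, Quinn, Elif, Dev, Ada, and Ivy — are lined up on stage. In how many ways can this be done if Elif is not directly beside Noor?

Of the 6! = 720 arrangements, those with Elif and Noor adjacent number 2 × 5! = 240 (treat the pair as a block with 2 internal orders).
So 720 − 240 = 480 arrangements keep them apart.

480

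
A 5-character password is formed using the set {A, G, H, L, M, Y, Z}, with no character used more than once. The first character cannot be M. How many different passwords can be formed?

2160

The first character has 7−1 = 6 choices (anything except M).
The remaining 4 characters are filled from the other 6 symbols without repetition: 6 × 5 × 4 × 3 = 360.
Total: 6 × 360 = 2160.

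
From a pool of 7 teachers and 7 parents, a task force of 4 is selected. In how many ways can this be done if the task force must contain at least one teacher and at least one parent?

Unrestricted: C(14,4) = 1001 ways to pick any 4 of the 14.
Selections missing a whole group: no teachers → C(7,4) = 35; no parents → C(7,4) = 35.
Both groups omitted at once is impossible, so 1001 − 70 = 931.

931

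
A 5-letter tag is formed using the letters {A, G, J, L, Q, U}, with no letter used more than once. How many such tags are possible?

720

Choose and order 5 of the 6 symbols: the first letter has 6 options, the next 5, and so on down to 2.
That product is 6 × 5 × 4 × 3 × 2 = 720.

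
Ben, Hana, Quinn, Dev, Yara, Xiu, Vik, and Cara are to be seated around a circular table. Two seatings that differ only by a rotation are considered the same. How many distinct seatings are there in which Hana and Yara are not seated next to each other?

All circular seatings of 8 people number (7)! = 5040.
Seatings with Hana beside Yara: treat them as a block with 2 internal orders, giving 2 × (6)! = 1440.
Subtracting, 5040 − 1440 = 3600.

3600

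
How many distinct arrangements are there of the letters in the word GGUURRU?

The 7 letters of GGUURRU have repeats: G appearing twice, R appearing twice, and U appearing 3 times.
The number of distinct arrangements is 7!/(3!·2!·2!) = 5040/24 = 210.

210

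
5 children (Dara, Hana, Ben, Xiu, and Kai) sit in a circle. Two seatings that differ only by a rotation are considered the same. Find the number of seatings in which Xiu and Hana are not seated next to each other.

12

Without the restriction there are (4)! = 24 seatings.
Seatings with Xiu beside Hana: treat them as a block with 2 internal orders, giving 2 × (3)! = 12.
Subtracting, 24 − 12 = 12.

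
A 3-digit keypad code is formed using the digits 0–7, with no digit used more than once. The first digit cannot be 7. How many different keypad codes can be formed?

The first digit has 8−1 = 7 choices (anything except 7).
The remaining 2 digits are filled from the other 7 symbols without repetition: 7 × 6 = 42.
Total: 7 × 42 = 294.

294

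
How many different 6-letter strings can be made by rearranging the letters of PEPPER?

The 6 letters of PEPPER have repeats: E appearing twice and P appearing 3 times.
The number of distinct arrangements is 6!/(3!·2!) = 720/12 = 60.

60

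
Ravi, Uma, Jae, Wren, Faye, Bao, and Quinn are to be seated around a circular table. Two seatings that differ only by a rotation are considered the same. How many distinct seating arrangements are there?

720

Seat Ravi anywhere (absorbing the rotational symmetry), then permute the other 6: (6)! = 720.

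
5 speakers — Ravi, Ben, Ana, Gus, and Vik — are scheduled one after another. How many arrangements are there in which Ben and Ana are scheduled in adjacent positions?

48

Place the 3 others and the Ben-Ana pair as 4 objects in a line; the pair has 2 internal arrangements.
That gives 2 × 4! = 2 × 24 = 48.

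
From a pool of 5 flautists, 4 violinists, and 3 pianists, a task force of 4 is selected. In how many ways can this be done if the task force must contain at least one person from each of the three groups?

270

With no constraint there are C(12,4) = 495 possible selections.
Selections missing a whole group: no flautists → C(7,4) = 35; no violinists → C(8,4) = 70; no pianists → C(9,4) = 126.
Add back selections omitting two groups (i.e. drawn from a single group): C(5,4) + C(4,4) + C(3,4) = 6.
By inclusion–exclusion: 495 − 231 + 6 = 270.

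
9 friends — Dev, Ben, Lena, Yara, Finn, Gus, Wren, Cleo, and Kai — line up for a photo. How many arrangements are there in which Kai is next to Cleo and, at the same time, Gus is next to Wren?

20160

Treat {Kai,Cleo} as one block (2 orders) and {Gus,Wren} as another (2 orders).
That leaves 7 units to arrange: 2 × 2 × 7! = 4 × 5040 = 20160.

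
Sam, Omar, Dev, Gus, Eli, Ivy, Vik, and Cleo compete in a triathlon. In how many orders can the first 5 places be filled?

This is an ordered selection of 5 from 8: P(8,5).
That gives 8 × 7 × 6 × 5 × 4 = 6720.

6720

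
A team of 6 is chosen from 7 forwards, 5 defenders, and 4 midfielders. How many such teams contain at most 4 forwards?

Split by how many forwards are chosen (0 through 4).
Sum: C(7,0)·C(9,6) + C(7,1)·C(9,5) + C(7,2)·C(9,4) + C(7,3)·C(9,3) + C(7,4)·C(9,2) = 84 + 882 + 2646 + 2940 + 1260 = 7812.

7812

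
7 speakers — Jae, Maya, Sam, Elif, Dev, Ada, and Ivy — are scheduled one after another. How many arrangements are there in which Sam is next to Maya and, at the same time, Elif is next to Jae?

Treat {Sam,Maya} as one block (2 orders) and {Elif,Jae} as another (2 orders).
That leaves 5 units to arrange: 2 × 2 × 5! = 4 × 120 = 480.

480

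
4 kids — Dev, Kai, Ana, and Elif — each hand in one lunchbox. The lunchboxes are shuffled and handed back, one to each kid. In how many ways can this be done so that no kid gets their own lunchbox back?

Let Aᵢ be the assignments in which kid i gets their own lunchbox. We want the size of the complement of A₁∪…∪A_4.
By inclusion–exclusion this is Σ_{j=0}^{4} (−1)^j C(4,j)·(4−j)!.
Computing: 24 − 24 + 12 − 4 + 1 = 9.

9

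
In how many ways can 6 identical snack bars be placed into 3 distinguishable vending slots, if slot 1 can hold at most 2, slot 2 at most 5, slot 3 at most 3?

By stars and bars, unrestricted non-negative solutions to x_1+…+x_3 = 6 number C(6+2,2) = 28.
Subtract solutions that violate a single cap (substitute x_i' = x_i − (cap_i+1)): x_1 ≥ 3 gives C(5,2) = 10; x_2 ≥ 6 gives C(2,2) = 1; x_3 ≥ 4 gives C(4,2) = 6. Together 17.
No two caps can be exceeded simultaneously, so the pair terms are all 0.
By inclusion–exclusion the count is 28 − 17 + 0 = 11.

11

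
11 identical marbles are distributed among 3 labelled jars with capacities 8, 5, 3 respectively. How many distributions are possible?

By stars and bars, unrestricted non-negative solutions to x_1+…+x_3 = 11 number C(11+2,2) = 78.
Subtract solutions that violate a single cap (substitute x_i' = x_i − (cap_i+1)): x_1 ≥ 9 gives C(4,2) = 6; x_2 ≥ 6 gives C(7,2) = 21; x_3 ≥ 4 gives C(9,2) = 36. Together 63.
Add back pairs where two caps are both exceeded: 0 + 0 + 3 = 3.
By inclusion–exclusion the count is 78 − 63 + 3 = 18.

18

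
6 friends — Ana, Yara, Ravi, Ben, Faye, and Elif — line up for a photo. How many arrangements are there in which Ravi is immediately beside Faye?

240

Treat {Ravi, Faye} as a single unit. There are 5 units to order, and the pair itself can be ordered 2 ways.
That gives 2 × 5! = 2 × 120 = 240.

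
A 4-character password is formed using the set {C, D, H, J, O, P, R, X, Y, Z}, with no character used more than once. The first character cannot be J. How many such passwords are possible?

4536

The first character has 10−1 = 9 choices (anything except J).
The remaining 3 characters are filled from the other 9 symbols without repetition: 9 × 8 × 7 = 504.
Total: 9 × 504 = 4536.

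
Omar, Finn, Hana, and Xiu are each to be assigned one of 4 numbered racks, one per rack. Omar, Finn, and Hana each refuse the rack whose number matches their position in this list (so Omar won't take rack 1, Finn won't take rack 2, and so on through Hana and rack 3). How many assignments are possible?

Let Aᵢ (for i ∈ {1, 2, 3}) be the placements that put person i in their forbidden rack. Any j of these fix j positions, leaving (4−j)! ways to fill the rest, and there are C(3,j) ways to pick which j.
By inclusion–exclusion, the number of valid placements is Σ_{j=0}^{3} (−1)^j C(3,j)·(4−j)!.
Computing: 24 − 18 + 6 − 1 = 11.

11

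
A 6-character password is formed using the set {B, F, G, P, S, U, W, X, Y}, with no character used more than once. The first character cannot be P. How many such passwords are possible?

The first character has 9−1 = 8 choices (anything except P).
The remaining 5 characters are filled from the other 8 symbols without repetition: 8 × 7 × 6 × 5 × 4 = 6720.
Total: 8 × 6720 = 53760.

53760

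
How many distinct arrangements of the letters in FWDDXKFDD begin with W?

With the first slot taken by W, it remains to arrange the other 8 letters (FDDXKFDD).
Those 8 letters have D appearing 4 times and F appearing twice, giving (8)!/(4!·2!) = 840.

840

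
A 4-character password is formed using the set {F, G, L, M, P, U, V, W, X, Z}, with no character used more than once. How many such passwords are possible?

5040

With no repetition, fill the 4 characters in order: 10 choices, then 9, down to 7.
That product is 10 × 9 × 8 × 7 = 5040.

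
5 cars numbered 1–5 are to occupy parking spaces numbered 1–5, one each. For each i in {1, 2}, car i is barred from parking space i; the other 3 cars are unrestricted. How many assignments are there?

78

Let Aᵢ (for i ∈ {1, 2}) be the placements that put car i in its forbidden parking space. Any j of these fix j positions, leaving (5−j)! ways to fill the rest, and there are C(2,j) ways to pick which j.
By inclusion–exclusion, the number of valid placements is Σ_{j=0}^{2} (−1)^j C(2,j)·(5−j)!.
Computing: 120 − 48 + 6 = 78.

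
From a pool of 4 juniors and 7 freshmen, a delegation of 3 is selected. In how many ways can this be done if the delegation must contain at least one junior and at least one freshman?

With no constraint there are C(11,3) = 165 possible selections.
Subtract selections that omit an entire group: no juniors → C(7,3) = 35; no freshmen → C(4,3) = 4.
Both groups omitted at once is impossible, so 165 − 39 = 126.

126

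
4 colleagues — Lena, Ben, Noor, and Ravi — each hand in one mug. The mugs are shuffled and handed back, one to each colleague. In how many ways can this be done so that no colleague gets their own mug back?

9

Let Aᵢ be the assignments in which colleague i gets their own mug. We want the size of the complement of A₁∪…∪A_4.
By inclusion–exclusion this is Σ_{j=0}^{4} (−1)^j C(4,j)·(4−j)!.
Computing: 24 − 24 + 12 − 4 + 1 = 9.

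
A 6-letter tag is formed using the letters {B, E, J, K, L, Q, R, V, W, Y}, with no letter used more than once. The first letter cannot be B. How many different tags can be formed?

The first letter has 10−1 = 9 choices (anything except B).
The remaining 5 letters are filled from the other 9 symbols without repetition: 9 × 8 × 7 × 6 × 5 = 15120.
Total: 9 × 15120 = 136080.

136080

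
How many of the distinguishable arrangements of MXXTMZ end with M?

Fix M in the last position and arrange the remaining 5 letters.
Those 5 letters have X appearing twice, giving (5)!/(2!) = 60.

60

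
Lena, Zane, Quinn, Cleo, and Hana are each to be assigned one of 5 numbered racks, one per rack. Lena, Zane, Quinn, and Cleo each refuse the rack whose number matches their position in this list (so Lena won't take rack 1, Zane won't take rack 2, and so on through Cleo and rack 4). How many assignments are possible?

53

Let Aᵢ (for 1 ≤ i ≤ 4) be the placements that put person i in their forbidden rack. Any j of these fix j positions, leaving (5−j)! ways to fill the rest, and there are C(4,j) ways to pick which j.
By inclusion–exclusion, the number of valid placements is Σ_{j=0}^{4} (−1)^j C(4,j)·(5−j)!.
Computing: 120 − 96 + 36 − 8 + 1 = 53.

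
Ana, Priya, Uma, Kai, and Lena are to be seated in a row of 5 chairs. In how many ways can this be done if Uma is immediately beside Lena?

Place the 3 others and the Uma-Lena pair as 4 objects in a line; the pair has 2 internal arrangements.
So the count is 2·(4)! = 48.

48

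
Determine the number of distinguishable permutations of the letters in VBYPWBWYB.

15120

Letter multiplicities in VBYPWBWYB: B×3, P×1, V×1, W×2, Y×2.
Dividing 9! = 362880 by 3!·2!·2! = 24 for the repeated letters gives 15120.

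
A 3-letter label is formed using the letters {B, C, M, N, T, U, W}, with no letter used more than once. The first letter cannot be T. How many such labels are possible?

The first letter has 7−1 = 6 choices (anything except T).
The remaining 2 letters are filled from the other 6 symbols without repetition: 6 × 5 = 30.
Total: 6 × 30 = 180.

180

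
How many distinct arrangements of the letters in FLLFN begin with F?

Fix F in the first position and arrange the remaining 4 letters.
Those 4 letters have L appearing twice, giving (4)!/(2!) = 12.

12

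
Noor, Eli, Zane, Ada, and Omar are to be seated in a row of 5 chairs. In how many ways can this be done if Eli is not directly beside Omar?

72

Of the 5! = 120 arrangements, those with Eli and Omar adjacent number 2 × 4! = 48 (treat the pair as a block with 2 internal orders).
So 120 − 48 = 72 arrangements keep them apart.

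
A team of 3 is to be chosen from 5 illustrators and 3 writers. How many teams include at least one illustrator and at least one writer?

45

With no constraint there are C(8,3) = 56 possible selections.
Selections missing a whole group: no illustrators → C(3,3) = 1; no writers → C(5,3) = 10.
Both groups omitted at once is impossible, so 56 − 11 = 45.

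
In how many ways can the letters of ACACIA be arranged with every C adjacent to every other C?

20

Treat the 2 copies of C as a single block. The multiset to arrange is then {CC, A, A, A, I}, 5 items in all.
That gives (5)!/(3!) = 20 arrangements.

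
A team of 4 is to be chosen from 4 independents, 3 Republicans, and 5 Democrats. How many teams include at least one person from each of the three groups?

270

With no constraint there are C(12,4) = 495 possible selections.
Selections missing a whole group: no independents → C(8,4) = 70; no Republicans → C(9,4) = 126; no Democrats → C(7,4) = 35.
Add back selections omitting two groups (i.e. drawn from a single group): C(4,4) + C(3,4) + C(5,4) = 6.
By inclusion–exclusion: 495 − 231 + 6 = 270.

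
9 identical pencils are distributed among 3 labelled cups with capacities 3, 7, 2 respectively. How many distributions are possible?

By stars and bars, unrestricted non-negative solutions to x_1+…+x_3 = 9 number C(9+2,2) = 55.
Subtract solutions that violate a single cap (substitute x_i' = x_i − (cap_i+1)): x_1 ≥ 4 gives C(7,2) = 21; x_2 ≥ 8 gives C(3,2) = 3; x_3 ≥ 3 gives C(8,2) = 28. Together 52.
Add back pairs where two caps are both exceeded: 0 + 6 + 0 = 6.
By inclusion–exclusion the count is 55 − 52 + 6 = 9.

9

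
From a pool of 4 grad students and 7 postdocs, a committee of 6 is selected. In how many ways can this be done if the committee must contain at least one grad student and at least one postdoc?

Total 6-person selections from all 11: C(11,6) = 462.
Subtract selections that omit an entire group: no grad students → C(7,6) = 7; no postdocs → C(4,6) = 0.
Both groups omitted at once is impossible, so 462 − 7 = 455.

455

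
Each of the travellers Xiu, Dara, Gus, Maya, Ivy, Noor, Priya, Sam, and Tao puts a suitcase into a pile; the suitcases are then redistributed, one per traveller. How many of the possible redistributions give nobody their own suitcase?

This is the derangement count D_9: permutations of 9 items with no fixed point.
By inclusion–exclusion this is Σ_{j=0}^{9} (−1)^j C(9,j)·(9−j)!.
Computing: 362880 − 362880 + 181440 − 60480 + 15120 − 3024 + 504 − 72 + 9 − 1 = 133496.

133496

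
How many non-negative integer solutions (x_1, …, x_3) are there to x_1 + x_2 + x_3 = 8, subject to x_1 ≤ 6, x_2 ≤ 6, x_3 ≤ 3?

Without the upper bounds there are C(10,2) = 45 ways to split 8 among 3 variables.
Subtract solutions that violate a single cap (substitute x_i' = x_i − (cap_i+1)): x_1 ≥ 7 gives C(3,2) = 3; x_2 ≥ 7 gives C(3,2) = 3; x_3 ≥ 4 gives C(6,2) = 15. Together 21.
No two caps can be exceeded simultaneously, so the pair terms are all 0.
By inclusion–exclusion the count is 45 − 21 + 0 = 24.

24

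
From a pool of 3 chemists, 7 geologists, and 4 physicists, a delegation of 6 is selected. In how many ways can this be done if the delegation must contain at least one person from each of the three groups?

Total 6-person selections from all 14: C(14,6) = 3003.
Subtract selections that omit an entire group: no chemists → C(11,6) = 462; no geologists → C(7,6) = 7; no physicists → C(10,6) = 210.
Add back selections omitting two groups (i.e. drawn from a single group): C(3,6) + C(7,6) + C(4,6) = 7.
By inclusion–exclusion: 3003 − 679 + 7 = 2331.

2331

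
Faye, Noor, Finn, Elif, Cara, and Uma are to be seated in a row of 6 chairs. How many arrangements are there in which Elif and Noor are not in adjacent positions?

480

There are 6! = 720 arrangements in all. If Elif and Noor are adjacent, merging them into one block gives 2·(5)! = 240 arrangements.
So 720 − 240 = 480 arrangements keep them apart.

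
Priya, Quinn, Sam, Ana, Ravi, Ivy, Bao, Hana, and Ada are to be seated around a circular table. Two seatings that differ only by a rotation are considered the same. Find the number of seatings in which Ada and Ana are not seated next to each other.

30240

Without the restriction there are (8)! = 40320 seatings.
Those with Ada next to Ana: fuse the pair into one unit and seat 8 units around a circle — 2·(7)! = 10080.
Subtracting, 40320 − 10080 = 30240.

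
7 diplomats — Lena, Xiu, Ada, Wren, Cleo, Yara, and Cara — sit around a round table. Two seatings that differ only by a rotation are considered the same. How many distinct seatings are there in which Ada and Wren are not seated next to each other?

480

Without the restriction there are (6)! = 720 seatings.
Seatings with Ada beside Wren: treat them as a block with 2 internal orders, giving 2 × (5)! = 240.
Subtracting, 720 − 240 = 480.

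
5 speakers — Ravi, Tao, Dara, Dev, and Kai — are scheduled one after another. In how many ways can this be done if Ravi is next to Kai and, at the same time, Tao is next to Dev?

Treat {Ravi,Kai} as one block (2 orders) and {Tao,Dev} as another (2 orders).
That leaves 3 units to arrange: 2 × 2 × 3! = 4 × 6 = 24.

24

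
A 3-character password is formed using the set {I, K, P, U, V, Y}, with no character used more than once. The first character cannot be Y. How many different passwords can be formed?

100

The first character has 6−1 = 5 choices (anything except Y).
The remaining 2 characters are filled from the other 5 symbols without repetition: 5 × 4 = 20.
Total: 5 × 20 = 100.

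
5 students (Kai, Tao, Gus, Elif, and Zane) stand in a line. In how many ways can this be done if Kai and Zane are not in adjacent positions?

72

Of the 5! = 120 arrangements, those with Kai and Zane adjacent number 2 × 4! = 48 (treat the pair as a block with 2 internal orders).
So 120 − 48 = 72 arrangements keep them apart.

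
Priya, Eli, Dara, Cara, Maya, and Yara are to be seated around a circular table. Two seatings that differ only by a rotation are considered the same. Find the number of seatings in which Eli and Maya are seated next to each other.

Treat {Eli, Maya} as one unit (2 internal orders) and seat the resulting 5 units around the table: (4)! circular arrangements.
So 2 × (4)! = 2 × 24 = 48.

48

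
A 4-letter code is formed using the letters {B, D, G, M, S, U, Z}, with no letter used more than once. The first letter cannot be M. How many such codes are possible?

720

The first letter has 7−1 = 6 choices (anything except M).
The remaining 3 letters are filled from the other 6 symbols without repetition: 6 × 5 × 4 = 120.
Total: 6 × 120 = 720.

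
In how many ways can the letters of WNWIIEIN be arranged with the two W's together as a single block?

420

Treat the 2 copies of W as a single block. The multiset to arrange is then {WW, E, I, I, I, N, N}, 7 items in all.
That gives (7)!/(3!·2!) = 420 arrangements.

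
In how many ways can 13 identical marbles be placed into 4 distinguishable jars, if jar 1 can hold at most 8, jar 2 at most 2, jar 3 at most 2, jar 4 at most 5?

Ignoring the caps, the number of non-negative solutions to x_1+…+x_4 = 13 is C(16,3) = 560.
Subtract solutions that violate a single cap (substitute x_i' = x_i − (cap_i+1)): x_1 ≥ 9 gives C(7,3) = 35; x_2 ≥ 3 gives C(13,3) = 286; x_3 ≥ 3 gives C(13,3) = 286; x_4 ≥ 6 gives C(10,3) = 120. Together 727.
Add back pairs where two caps are both exceeded: 4 + 4 + 0 + 120 + 35 + 35 = 198.
Subtract triples: 0 + 0 + 0 + 4 = 4.
By inclusion–exclusion the count is 560 − 727 + 198 − 4 = 27.

27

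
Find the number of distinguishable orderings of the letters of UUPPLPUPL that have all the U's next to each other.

Treat the 3 copies of U as a single block. The multiset to arrange is then {UUU, L, L, P, P, P, P}, 7 items in all.
That gives (7)!/(4!·2!) = 105 arrangements.

105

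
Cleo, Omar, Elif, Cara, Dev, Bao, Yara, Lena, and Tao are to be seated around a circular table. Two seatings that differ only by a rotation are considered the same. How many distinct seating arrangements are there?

40320

Around a circle, 9 distinct people have 9!/9 = (8)! = 40320 rotationally distinct seatings.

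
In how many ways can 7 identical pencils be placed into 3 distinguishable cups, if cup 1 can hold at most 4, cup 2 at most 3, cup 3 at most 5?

17

Without the upper bounds there are C(9,2) = 36 ways to split 7 among 3 cups.
Subtract solutions that violate a single cap (substitute x_i' = x_i − (cap_i+1)): x_1 ≥ 5 gives C(4,2) = 6; x_2 ≥ 4 gives C(5,2) = 10; x_3 ≥ 6 gives C(3,2) = 3. Together 19.
No two caps can be exceeded simultaneously, so the pair terms are all 0.
By inclusion–exclusion the count is 36 − 19 + 0 = 17.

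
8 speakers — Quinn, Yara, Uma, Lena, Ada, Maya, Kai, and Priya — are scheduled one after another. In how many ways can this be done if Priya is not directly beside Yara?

There are 8! = 40320 arrangements in all. If Priya and Yara are adjacent, merging them into one block gives 2·(7)! = 10080 arrangements.
So 40320 − 10080 = 30240 arrangements keep them apart.

30240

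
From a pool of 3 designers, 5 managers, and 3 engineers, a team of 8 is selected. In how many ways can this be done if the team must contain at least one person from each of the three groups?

Total 8-person selections from all 11: C(11,8) = 165.
Selections missing a whole group: no designers → C(8,8) = 1; no managers → C(6,8) = 0; no engineers → C(8,8) = 1.
Add back selections omitting two groups (i.e. drawn from a single group): C(3,8) + C(5,8) + C(3,8) = 0.
By inclusion–exclusion: 165 − 2 + 0 = 163.

163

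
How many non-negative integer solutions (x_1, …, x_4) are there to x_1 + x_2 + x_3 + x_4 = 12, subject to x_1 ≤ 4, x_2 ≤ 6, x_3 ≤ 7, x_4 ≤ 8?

By stars and bars, unrestricted non-negative solutions to x_1+…+x_4 = 12 number C(12+3,3) = 455.
Subtract solutions that violate a single cap (substitute x_i' = x_i − (cap_i+1)): x_1 ≥ 5 gives C(10,3) = 120; x_2 ≥ 7 gives C(8,3) = 56; x_3 ≥ 8 gives C(7,3) = 35; x_4 ≥ 9 gives C(6,3) = 20. Together 231.
Add back pairs where two caps are both exceeded: 1 + 0 + 0 + 0 + 0 + 0 = 1.
By inclusion–exclusion the count is 455 − 231 + 1 = 225.

225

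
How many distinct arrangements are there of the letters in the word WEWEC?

Letter multiplicities in WEWEC: C×1, E×2, W×2.
The number of distinct arrangements is 5!/(2!·2!) = 120/4 = 30.

30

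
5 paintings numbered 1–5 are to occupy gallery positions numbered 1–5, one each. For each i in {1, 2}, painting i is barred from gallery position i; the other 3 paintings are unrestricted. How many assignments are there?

Let Aᵢ (for i ∈ {1, 2}) be the placements that put painting i in its forbidden gallery position. Any j of these fix j positions, leaving (5−j)! ways to fill the rest, and there are C(2,j) ways to pick which j.
By inclusion–exclusion, the number of valid placements is Σ_{j=0}^{2} (−1)^j C(2,j)·(5−j)!.
Computing: 120 − 48 + 6 = 78.

78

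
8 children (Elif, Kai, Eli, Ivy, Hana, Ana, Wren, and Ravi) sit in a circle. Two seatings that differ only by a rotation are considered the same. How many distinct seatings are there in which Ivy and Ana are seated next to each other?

Glue Ivy and Ana into a block (2 internal orders). Seating 7 units around a circle gives (6)! arrangements.
So 2 × (6)! = 2 × 720 = 1440.

1440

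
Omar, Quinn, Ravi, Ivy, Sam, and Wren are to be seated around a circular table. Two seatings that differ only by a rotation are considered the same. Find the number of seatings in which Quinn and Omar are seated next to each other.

48

Glue Quinn and Omar into a block (2 internal orders). Seating 5 units around a circle gives (4)! arrangements.
So 2 × (4)! = 2 × 24 = 48.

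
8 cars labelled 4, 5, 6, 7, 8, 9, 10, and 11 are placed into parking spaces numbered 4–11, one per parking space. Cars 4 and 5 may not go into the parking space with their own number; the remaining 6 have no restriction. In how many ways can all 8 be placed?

30960

Let Aᵢ (for i ∈ {4, 5}) be the placements that put car i in its forbidden parking space. Any j of these fix j positions, leaving (8−j)! ways to fill the rest, and there are C(2,j) ways to pick which j.
By inclusion–exclusion, the number of valid placements is Σ_{j=0}^{2} (−1)^j C(2,j)·(8−j)!.
Computing: 40320 − 10080 + 720 = 30960.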